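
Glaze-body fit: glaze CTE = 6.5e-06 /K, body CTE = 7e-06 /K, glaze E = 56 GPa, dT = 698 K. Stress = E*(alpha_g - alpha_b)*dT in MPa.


Stress = 56*1000*(6.5e-06 - 7e-06)*698 = -19.5 MPa

-19.5


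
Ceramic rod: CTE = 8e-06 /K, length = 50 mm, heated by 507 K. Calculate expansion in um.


dL = 8e-06 * 50 * 507 * 1000 = 202.8 um

202.8


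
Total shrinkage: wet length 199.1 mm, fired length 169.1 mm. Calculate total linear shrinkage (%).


TS = (199.1 - 169.1) / 199.1 * 100 = 15.07%

15.07


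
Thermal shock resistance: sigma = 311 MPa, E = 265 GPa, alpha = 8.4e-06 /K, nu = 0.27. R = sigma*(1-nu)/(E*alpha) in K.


R = 311*(1-0.27)/(265*1000*8.4e-06) = 102 K

102


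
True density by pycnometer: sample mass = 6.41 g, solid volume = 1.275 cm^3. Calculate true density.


TD = 6.41 / 1.275 = 5.027 g/cm^3

5.027


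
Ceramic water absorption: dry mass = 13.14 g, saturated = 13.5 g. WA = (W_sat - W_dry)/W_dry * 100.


WA = (13.5 - 13.14) / 13.14 * 100 = 2.74%

2.74


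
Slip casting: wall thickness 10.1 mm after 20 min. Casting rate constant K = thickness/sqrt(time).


K = 10.1 / sqrt(20) = 10.1 / 4.4721 = 2.258 mm/min^0.5

2.258


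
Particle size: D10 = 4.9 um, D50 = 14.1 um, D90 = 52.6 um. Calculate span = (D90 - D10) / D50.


Span = (52.6 - 4.9) / 14.1 = 47.7 / 14.1 = 3.383

3.383


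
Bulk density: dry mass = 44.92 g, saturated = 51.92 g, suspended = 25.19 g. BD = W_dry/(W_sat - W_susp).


BD = 44.92 / (51.92 - 25.19) = 44.92 / 26.73 = 1.681 g/cm^3

1.681


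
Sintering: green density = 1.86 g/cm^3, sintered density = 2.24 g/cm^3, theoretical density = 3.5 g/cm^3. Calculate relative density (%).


Relative = 2.24 / 3.5 * 100 = 64.0%

64.0


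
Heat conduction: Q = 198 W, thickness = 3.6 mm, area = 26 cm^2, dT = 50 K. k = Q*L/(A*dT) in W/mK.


k = 198*3.6/1000/(26/10000*50) = 5.48 W/mK

5.48


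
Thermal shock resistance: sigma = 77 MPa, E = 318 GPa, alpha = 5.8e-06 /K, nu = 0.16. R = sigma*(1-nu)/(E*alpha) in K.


R = 77*(1-0.16)/(318*1000*5.8e-06) = 35 K

35


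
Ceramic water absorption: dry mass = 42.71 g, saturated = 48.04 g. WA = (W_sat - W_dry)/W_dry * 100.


WA = (48.04 - 42.71) / 42.71 * 100 = 12.48%

12.48


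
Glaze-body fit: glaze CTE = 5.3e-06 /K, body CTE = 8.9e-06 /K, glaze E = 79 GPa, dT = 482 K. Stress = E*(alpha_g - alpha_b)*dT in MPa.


Stress = 79*1000*(5.3e-06 - 8.9e-06)*482 = -137.1 MPa

-137.1


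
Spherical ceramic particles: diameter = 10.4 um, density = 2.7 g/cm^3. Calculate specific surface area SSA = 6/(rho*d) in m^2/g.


SSA = 6 / (2.7 * 10.4) = 0.214 m^2/g

0.214


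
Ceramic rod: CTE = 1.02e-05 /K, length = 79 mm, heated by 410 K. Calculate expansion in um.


dL = 1.02e-05 * 79 * 410 * 1000 = 330.378 um

330.378


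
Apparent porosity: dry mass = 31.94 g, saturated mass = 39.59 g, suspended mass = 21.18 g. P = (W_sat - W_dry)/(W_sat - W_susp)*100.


P = (39.59 - 31.94) / (39.59 - 21.18) * 100 = 7.65 / 18.41 * 100 = 41.6%

41.6


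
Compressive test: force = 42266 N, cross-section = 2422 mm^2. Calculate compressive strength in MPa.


CS = 42266 / 2422 = 17.5 MPa

17.5


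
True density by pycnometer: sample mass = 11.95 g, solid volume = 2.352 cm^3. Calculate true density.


TD = 11.95 / 2.352 = 5.081 g/cm^3

5.081


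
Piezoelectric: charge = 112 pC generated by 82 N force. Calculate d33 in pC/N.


d33 = 112 / 82 = 1.4 pC/N

1.4


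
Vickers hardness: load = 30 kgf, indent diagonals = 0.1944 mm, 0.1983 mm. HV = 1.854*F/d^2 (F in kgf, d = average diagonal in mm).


d_avg = (0.1944+0.1983)/2 = 0.19635 mm
HV = 1.854*30/0.19635^2 = 1443

1443


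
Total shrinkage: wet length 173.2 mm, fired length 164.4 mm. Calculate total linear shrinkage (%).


TS = (173.2 - 164.4) / 173.2 * 100 = 5.08%

5.08


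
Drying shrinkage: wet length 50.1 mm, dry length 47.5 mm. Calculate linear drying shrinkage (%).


DS = (50.1 - 47.5) / 50.1 * 100 = 5.19%

5.19


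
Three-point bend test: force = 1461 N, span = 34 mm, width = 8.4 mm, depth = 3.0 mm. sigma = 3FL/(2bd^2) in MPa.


sigma = 3*1461*34/(2*8.4*3.0^2) = 985.6 MPa

985.6


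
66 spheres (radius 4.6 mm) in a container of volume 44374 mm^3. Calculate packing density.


V_sphere = 4/3*pi*4.6^3 = 407.7201 mm^3
Total V = 66*407.7201 = 26909.5266 mm^3
PD = 26909.5266 / 44374 = 0.606

0.606


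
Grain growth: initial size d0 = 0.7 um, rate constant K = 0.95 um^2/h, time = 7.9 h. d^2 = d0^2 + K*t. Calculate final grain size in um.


d^2 = 0.7^2 + 0.95*7.9 = 7.995
d = sqrt(7.995) = 2.83 um

2.83


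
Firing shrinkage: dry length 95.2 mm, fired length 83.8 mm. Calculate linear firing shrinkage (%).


FS = (95.2 - 83.8) / 95.2 * 100 = 11.97%

11.97


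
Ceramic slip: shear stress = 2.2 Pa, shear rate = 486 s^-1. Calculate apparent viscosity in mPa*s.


eta = tau/gamma * 1000 = 2.2/486 * 1000 = 4.5 mPa*s

4.5


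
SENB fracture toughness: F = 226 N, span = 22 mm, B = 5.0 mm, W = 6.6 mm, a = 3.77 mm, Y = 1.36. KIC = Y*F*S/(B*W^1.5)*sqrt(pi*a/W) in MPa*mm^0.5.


KIC = 1.36*226*22/(5.0*6.6^1.5)*sqrt(pi*3.77/6.6) = 106.85

106.85


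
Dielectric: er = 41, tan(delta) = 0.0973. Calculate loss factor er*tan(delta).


Loss = 41 * 0.0973 = 3.989

3.989


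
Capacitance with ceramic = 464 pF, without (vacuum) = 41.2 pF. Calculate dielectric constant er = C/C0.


er = 464 / 41.2 = 11.26

11.26


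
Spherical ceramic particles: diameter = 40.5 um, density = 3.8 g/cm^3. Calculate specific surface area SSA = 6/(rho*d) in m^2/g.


SSA = 6 / (3.8 * 40.5) = 0.039 m^2/g

0.039


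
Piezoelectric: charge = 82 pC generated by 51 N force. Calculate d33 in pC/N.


d33 = 82 / 51 = 1.6 pC/N

1.6


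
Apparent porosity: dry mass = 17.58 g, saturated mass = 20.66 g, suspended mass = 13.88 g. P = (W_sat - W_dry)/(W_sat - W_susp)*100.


P = (20.66 - 17.58) / (20.66 - 13.88) * 100 = 3.08 / 6.78 * 100 = 45.4%

45.4


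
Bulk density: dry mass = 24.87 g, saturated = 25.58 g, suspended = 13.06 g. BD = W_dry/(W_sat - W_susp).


BD = 24.87 / (25.58 - 13.06) = 24.87 / 12.52 = 1.986 g/cm^3

1.986


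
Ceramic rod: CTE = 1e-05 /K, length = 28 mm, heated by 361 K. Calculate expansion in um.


dL = 1e-05 * 28 * 361 * 1000 = 101.08 um

101.08


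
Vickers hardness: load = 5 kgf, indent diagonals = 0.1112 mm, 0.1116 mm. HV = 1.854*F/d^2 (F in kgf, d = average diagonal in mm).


d_avg = (0.1112+0.1116)/2 = 0.1114 mm
HV = 1.854*5/0.1114^2 = 747

747


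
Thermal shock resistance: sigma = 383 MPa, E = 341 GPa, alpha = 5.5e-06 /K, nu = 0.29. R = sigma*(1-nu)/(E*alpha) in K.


R = 383*(1-0.29)/(341*1000*5.5e-06) = 145 K

145


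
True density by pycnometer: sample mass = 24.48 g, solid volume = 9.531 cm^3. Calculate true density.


TD = 24.48 / 9.531 = 2.568 g/cm^3

2.568


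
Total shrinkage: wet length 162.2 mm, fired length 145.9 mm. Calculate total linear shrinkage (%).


TS = (162.2 - 145.9) / 162.2 * 100 = 10.05%

10.05


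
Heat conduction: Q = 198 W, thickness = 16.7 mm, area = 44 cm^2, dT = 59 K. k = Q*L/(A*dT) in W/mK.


k = 198*16.7/1000/(44/10000*59) = 12.74 W/mK

12.74


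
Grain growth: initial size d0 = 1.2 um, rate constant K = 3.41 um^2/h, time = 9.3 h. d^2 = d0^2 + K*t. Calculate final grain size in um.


d^2 = 1.2^2 + 3.41*9.3 = 33.153
d = sqrt(33.153) = 5.76 um

5.76


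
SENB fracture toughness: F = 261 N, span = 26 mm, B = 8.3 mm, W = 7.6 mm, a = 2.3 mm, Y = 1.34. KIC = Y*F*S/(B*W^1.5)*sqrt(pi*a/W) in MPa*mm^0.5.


KIC = 1.34*261*26/(8.3*7.6^1.5)*sqrt(pi*2.3/7.6) = 50.99

50.99


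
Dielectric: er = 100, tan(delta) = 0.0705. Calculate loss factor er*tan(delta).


Loss = 100 * 0.0705 = 7.05

7.05


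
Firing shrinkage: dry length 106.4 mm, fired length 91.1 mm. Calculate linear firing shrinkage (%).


FS = (106.4 - 91.1) / 106.4 * 100 = 14.38%

14.38


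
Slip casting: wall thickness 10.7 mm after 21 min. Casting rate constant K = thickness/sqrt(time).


K = 10.7 / sqrt(21) = 10.7 / 4.5826 = 2.335 mm/min^0.5

2.335


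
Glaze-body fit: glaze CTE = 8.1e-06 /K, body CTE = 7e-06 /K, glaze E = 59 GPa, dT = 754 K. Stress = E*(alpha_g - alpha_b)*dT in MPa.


Stress = 59*1000*(8.1e-06 - 7e-06)*754 = 48.9 MPa

48.9


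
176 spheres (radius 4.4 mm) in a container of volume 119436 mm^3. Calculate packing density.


V_sphere = 4/3*pi*4.4^3 = 356.8179 mm^3
Total V = 176*356.8179 = 62799.9504 mm^3
PD = 62799.9504 / 119436 = 0.526

0.526


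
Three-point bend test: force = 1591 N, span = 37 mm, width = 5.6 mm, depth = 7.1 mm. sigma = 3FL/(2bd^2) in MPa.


sigma = 3*1591*37/(2*5.6*7.1^2) = 312.8 MPa

312.8


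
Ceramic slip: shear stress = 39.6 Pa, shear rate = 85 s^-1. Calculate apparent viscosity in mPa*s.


eta = tau/gamma * 1000 = 39.6/85 * 1000 = 465.9 mPa*s

465.9


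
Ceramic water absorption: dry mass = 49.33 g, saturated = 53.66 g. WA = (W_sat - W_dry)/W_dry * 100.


WA = (53.66 - 49.33) / 49.33 * 100 = 8.78%

8.78


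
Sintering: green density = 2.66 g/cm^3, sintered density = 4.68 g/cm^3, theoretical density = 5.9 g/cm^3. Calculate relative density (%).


Relative = 4.68 / 5.9 * 100 = 79.3%

79.3


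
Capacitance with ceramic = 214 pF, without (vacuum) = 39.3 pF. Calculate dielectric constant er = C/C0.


er = 214 / 39.3 = 5.45

5.45


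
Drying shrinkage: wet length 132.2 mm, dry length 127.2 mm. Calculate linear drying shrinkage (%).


DS = (132.2 - 127.2) / 132.2 * 100 = 3.78%

3.78


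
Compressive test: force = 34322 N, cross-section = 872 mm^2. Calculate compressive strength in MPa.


CS = 34322 / 872 = 39.4 MPa

39.4


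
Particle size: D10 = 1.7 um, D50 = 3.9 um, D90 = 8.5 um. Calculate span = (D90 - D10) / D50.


Span = (8.5 - 1.7) / 3.9 = 6.8 / 3.9 = 1.744

1.744


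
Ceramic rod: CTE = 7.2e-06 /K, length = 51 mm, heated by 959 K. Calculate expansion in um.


dL = 7.2e-06 * 51 * 959 * 1000 = 352.145 um

352.145


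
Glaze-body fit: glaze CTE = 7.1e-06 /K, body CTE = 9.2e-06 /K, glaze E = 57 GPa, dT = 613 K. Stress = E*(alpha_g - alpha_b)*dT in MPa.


Stress = 57*1000*(7.1e-06 - 9.2e-06)*613 = -73.4 MPa

-73.4


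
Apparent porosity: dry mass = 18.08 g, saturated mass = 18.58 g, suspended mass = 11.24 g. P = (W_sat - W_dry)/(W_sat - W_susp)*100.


P = (18.58 - 18.08) / (18.58 - 11.24) * 100 = 0.5 / 7.34 * 100 = 6.8%

6.8


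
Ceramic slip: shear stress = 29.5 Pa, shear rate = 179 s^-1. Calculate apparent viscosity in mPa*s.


eta = tau/gamma * 1000 = 29.5/179 * 1000 = 164.8 mPa*s

164.8


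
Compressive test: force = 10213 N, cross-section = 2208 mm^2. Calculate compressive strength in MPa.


CS = 10213 / 2208 = 4.6 MPa

4.6


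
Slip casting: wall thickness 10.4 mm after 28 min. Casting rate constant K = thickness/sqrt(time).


K = 10.4 / sqrt(28) = 10.4 / 5.2915 = 1.965 mm/min^0.5

1.965


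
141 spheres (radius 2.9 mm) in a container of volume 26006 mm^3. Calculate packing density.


V_sphere = 4/3*pi*2.9^3 = 102.1604 mm^3
Total V = 141*102.1604 = 14404.6164 mm^3
PD = 14404.6164 / 26006 = 0.554

0.554


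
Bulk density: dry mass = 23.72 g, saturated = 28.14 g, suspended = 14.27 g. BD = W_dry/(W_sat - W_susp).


BD = 23.72 / (28.14 - 14.27) = 23.72 / 13.87 = 1.71 g/cm^3

1.71


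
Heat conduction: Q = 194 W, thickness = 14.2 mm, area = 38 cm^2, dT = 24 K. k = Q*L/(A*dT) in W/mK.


k = 194*14.2/1000/(38/10000*24) = 30.21 W/mK

30.21


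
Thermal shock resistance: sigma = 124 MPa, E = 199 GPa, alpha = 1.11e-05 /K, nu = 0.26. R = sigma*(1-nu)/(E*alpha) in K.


R = 124*(1-0.26)/(199*1000*1.11e-05) = 42 K

42


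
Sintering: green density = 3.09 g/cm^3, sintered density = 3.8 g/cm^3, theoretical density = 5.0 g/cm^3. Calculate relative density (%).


Relative = 3.8 / 5.0 * 100 = 76.0%

76.0


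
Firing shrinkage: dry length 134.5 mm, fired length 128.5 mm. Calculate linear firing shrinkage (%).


FS = (134.5 - 128.5) / 134.5 * 100 = 4.46%

4.46


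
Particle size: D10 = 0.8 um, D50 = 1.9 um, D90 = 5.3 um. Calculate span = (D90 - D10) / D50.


Span = (5.3 - 0.8) / 1.9 = 4.5 / 1.9 = 2.368

2.368


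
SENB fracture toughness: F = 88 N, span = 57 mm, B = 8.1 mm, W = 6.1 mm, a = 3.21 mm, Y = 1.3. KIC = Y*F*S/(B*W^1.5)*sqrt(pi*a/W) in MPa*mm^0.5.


KIC = 1.3*88*57/(8.1*6.1^1.5)*sqrt(pi*3.21/6.1) = 68.7

68.7


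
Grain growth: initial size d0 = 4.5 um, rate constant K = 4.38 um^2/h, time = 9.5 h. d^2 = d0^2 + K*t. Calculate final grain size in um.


d^2 = 4.5^2 + 4.38*9.5 = 61.86
d = sqrt(61.86) = 7.87 um

7.87


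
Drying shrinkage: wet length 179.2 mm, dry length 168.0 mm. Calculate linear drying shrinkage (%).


DS = (179.2 - 168.0) / 179.2 * 100 = 6.25%

6.25


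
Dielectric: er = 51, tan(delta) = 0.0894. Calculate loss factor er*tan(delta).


Loss = 51 * 0.0894 = 4.559

4.559


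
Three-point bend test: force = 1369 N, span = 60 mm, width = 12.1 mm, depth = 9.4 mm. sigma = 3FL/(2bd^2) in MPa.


sigma = 3*1369*60/(2*12.1*9.4^2) = 115.2 MPa

115.2


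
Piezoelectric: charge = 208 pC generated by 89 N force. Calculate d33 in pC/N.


d33 = 208 / 89 = 2.3 pC/N

2.3


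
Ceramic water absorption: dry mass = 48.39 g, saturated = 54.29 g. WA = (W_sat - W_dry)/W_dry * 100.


WA = (54.29 - 48.39) / 48.39 * 100 = 12.19%

12.19


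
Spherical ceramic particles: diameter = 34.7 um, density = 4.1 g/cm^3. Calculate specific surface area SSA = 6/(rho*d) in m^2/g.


SSA = 6 / (4.1 * 34.7) = 0.042 m^2/g

0.042


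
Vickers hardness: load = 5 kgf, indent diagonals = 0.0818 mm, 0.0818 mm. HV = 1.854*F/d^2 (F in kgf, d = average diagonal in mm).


d_avg = (0.0818+0.0818)/2 = 0.0818 mm
HV = 1.854*5/0.0818^2 = 1385

1385


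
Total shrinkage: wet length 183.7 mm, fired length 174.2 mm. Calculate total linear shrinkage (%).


TS = (183.7 - 174.2) / 183.7 * 100 = 5.17%

5.17


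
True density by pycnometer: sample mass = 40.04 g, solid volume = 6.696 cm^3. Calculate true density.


TD = 40.04 / 6.696 = 5.98 g/cm^3

5.98


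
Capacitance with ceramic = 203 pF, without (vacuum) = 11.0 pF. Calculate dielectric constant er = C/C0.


er = 203 / 11.0 = 18.45

18.45


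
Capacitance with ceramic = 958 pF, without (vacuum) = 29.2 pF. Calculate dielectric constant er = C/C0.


er = 958 / 29.2 = 32.81

32.81


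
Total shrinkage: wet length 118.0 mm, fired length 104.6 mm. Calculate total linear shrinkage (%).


TS = (118.0 - 104.6) / 118.0 * 100 = 11.36%

11.36


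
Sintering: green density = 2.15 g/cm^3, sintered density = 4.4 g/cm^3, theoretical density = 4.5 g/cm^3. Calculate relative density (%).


Relative = 4.4 / 4.5 * 100 = 97.8%

97.8


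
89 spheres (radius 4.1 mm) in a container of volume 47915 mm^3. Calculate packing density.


V_sphere = 4/3*pi*4.1^3 = 288.6956 mm^3
Total V = 89*288.6956 = 25693.9084 mm^3
PD = 25693.9084 / 47915 = 0.536

0.536


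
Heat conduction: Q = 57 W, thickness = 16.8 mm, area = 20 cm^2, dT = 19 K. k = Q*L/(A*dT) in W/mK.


k = 57*16.8/1000/(20/10000*19) = 25.2 W/mK

25.2


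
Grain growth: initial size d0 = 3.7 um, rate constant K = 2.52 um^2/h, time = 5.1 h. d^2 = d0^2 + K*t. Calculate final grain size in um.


d^2 = 3.7^2 + 2.52*5.1 = 26.542
d = sqrt(26.542) = 5.15 um

5.15


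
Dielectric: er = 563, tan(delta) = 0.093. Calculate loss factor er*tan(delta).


Loss = 563 * 0.093 = 52.359

52.359


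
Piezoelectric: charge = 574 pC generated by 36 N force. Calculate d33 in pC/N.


d33 = 574 / 36 = 15.9 pC/N

15.9


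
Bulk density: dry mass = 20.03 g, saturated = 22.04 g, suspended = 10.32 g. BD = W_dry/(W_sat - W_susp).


BD = 20.03 / (22.04 - 10.32) = 20.03 / 11.72 = 1.709 g/cm^3

1.709


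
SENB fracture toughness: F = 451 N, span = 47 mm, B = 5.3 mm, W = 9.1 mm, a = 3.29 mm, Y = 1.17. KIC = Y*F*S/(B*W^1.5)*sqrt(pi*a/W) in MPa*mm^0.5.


KIC = 1.17*451*47/(5.3*9.1^1.5)*sqrt(pi*3.29/9.1) = 181.67

181.67


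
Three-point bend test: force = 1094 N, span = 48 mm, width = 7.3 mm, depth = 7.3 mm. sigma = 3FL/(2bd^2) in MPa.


sigma = 3*1094*48/(2*7.3*7.3^2) = 202.5 MPa

202.5


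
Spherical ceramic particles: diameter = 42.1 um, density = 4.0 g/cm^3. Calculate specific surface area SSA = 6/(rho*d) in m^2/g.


SSA = 6 / (4.0 * 42.1) = 0.036 m^2/g

0.036


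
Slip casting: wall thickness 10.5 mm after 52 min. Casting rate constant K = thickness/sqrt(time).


K = 10.5 / sqrt(52) = 10.5 / 7.2111 = 1.456 mm/min^0.5

1.456


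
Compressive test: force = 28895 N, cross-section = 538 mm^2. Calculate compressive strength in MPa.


CS = 28895 / 538 = 53.7 MPa

53.7


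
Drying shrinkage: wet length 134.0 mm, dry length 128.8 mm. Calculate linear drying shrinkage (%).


DS = (134.0 - 128.8) / 134.0 * 100 = 3.88%

3.88


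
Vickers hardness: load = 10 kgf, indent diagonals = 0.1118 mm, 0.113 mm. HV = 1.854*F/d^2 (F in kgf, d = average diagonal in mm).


d_avg = (0.1118+0.113)/2 = 0.1124 mm
HV = 1.854*10/0.1124^2 = 1467

1467


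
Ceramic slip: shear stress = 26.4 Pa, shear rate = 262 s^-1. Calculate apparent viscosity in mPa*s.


eta = tau/gamma * 1000 = 26.4/262 * 1000 = 100.8 mPa*s

100.8


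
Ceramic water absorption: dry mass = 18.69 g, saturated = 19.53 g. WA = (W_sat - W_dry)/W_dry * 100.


WA = (19.53 - 18.69) / 18.69 * 100 = 4.49%

4.49


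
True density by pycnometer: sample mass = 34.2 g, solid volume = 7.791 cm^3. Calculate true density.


TD = 34.2 / 7.791 = 4.39 g/cm^3

4.39


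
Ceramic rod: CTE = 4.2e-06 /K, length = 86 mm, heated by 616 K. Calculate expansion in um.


dL = 4.2e-06 * 86 * 616 * 1000 = 222.499 um

222.499


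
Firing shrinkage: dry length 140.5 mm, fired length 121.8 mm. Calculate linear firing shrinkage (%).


FS = (140.5 - 121.8) / 140.5 * 100 = 13.31%

13.31


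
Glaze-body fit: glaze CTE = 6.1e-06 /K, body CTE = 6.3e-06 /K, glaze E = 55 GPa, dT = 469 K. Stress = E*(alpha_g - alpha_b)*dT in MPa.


Stress = 55*1000*(6.1e-06 - 6.3e-06)*469 = -5.2 MPa

-5.2


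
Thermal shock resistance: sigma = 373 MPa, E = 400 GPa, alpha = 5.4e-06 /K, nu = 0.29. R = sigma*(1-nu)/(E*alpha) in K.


R = 373*(1-0.29)/(400*1000*5.4e-06) = 123 K

123


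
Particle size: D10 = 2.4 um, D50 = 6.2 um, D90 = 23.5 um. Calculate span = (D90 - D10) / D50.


Span = (23.5 - 2.4) / 6.2 = 21.1 / 6.2 = 3.403

3.403


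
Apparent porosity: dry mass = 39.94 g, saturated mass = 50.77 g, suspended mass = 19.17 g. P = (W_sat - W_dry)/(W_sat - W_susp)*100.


P = (50.77 - 39.94) / (50.77 - 19.17) * 100 = 10.83 / 31.6 * 100 = 34.3%

34.3


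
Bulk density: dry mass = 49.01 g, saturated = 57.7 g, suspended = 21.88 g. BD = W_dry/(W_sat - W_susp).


BD = 49.01 / (57.7 - 21.88) = 49.01 / 35.82 = 1.368 g/cm^3

1.368


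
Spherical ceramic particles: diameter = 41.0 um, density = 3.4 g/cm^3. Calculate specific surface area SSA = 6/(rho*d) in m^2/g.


SSA = 6 / (3.4 * 41.0) = 0.043 m^2/g

0.043


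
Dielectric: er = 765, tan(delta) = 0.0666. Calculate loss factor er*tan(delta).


Loss = 765 * 0.0666 = 50.949

50.949


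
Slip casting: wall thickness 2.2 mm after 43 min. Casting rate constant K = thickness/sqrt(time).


K = 2.2 / sqrt(43) = 2.2 / 6.5574 = 0.335 mm/min^0.5

0.335


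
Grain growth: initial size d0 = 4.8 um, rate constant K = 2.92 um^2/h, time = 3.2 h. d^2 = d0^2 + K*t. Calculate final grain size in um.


d^2 = 4.8^2 + 2.92*3.2 = 32.384
d = sqrt(32.384) = 5.69 um

5.69


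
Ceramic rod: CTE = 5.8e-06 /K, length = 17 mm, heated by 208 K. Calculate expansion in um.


dL = 5.8e-06 * 17 * 208 * 1000 = 20.509 um

20.509


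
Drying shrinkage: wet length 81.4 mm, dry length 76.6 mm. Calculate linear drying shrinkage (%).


DS = (81.4 - 76.6) / 81.4 * 100 = 5.9%

5.9


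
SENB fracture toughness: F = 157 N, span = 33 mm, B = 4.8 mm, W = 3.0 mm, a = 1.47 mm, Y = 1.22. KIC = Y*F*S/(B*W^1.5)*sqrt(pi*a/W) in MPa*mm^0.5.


KIC = 1.22*157*33/(4.8*3.0^1.5)*sqrt(pi*1.47/3.0) = 314.43

314.43


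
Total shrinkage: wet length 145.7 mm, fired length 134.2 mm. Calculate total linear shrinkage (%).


TS = (145.7 - 134.2) / 145.7 * 100 = 7.89%

7.89


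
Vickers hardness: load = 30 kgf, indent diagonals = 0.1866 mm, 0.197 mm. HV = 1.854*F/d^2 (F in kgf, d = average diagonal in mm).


d_avg = (0.1866+0.197)/2 = 0.1918 mm
HV = 1.854*30/0.1918^2 = 1512

1512


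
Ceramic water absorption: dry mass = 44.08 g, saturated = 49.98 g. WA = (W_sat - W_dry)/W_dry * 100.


WA = (49.98 - 44.08) / 44.08 * 100 = 13.38%

13.38


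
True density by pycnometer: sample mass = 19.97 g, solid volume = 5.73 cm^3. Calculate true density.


TD = 19.97 / 5.73 = 3.485 g/cm^3

3.485


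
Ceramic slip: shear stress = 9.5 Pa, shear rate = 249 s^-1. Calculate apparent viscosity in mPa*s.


eta = tau/gamma * 1000 = 9.5/249 * 1000 = 38.2 mPa*s

38.2


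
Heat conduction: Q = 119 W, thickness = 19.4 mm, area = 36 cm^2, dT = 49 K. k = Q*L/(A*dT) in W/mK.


k = 119*19.4/1000/(36/10000*49) = 13.09 W/mK

13.09


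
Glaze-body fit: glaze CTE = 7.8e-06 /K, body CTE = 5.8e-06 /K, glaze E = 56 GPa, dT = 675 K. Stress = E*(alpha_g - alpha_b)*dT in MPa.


Stress = 56*1000*(7.8e-06 - 5.8e-06)*675 = 75.6 MPa

75.6


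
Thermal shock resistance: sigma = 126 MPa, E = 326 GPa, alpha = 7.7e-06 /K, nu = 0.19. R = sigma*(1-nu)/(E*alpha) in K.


R = 126*(1-0.19)/(326*1000*7.7e-06) = 41 K

41


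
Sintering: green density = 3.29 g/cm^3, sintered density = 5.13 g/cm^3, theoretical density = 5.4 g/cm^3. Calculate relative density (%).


Relative = 5.13 / 5.4 * 100 = 95.0%

95.0


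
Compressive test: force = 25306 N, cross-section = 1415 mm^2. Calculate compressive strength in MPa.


CS = 25306 / 1415 = 17.9 MPa

17.9


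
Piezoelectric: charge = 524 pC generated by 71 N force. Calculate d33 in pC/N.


d33 = 524 / 71 = 7.4 pC/N

7.4


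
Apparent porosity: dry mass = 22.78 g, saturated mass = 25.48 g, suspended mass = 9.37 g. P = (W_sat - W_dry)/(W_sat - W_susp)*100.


P = (25.48 - 22.78) / (25.48 - 9.37) * 100 = 2.7 / 16.11 * 100 = 16.8%

16.8


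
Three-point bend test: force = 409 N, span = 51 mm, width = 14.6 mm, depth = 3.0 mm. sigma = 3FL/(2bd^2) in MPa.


sigma = 3*409*51/(2*14.6*3.0^2) = 238.1 MPa

238.1


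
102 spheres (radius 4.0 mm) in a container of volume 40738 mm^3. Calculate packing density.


V_sphere = 4/3*pi*4.0^3 = 268.0826 mm^3
Total V = 102*268.0826 = 27344.4252 mm^3
PD = 27344.4252 / 40738 = 0.671

0.671


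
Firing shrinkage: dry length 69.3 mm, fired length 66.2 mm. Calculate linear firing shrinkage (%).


FS = (69.3 - 66.2) / 69.3 * 100 = 4.47%

4.47


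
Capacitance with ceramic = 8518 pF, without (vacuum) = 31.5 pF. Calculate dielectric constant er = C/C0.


er = 8518 / 31.5 = 270.41

270.41


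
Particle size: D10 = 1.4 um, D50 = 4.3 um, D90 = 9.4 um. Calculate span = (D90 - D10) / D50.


Span = (9.4 - 1.4) / 4.3 = 8.0 / 4.3 = 1.86

1.86


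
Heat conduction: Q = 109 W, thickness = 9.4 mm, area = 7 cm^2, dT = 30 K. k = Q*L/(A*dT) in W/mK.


k = 109*9.4/1000/(7/10000*30) = 48.79 W/mK

48.79


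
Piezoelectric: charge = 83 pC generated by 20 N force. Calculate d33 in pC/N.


d33 = 83 / 20 = 4.2 pC/N

4.2


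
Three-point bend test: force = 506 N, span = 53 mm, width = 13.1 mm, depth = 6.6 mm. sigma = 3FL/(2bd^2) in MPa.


sigma = 3*506*53/(2*13.1*6.6^2) = 70.5 MPa

70.5


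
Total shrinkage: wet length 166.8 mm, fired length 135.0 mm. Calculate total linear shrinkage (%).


TS = (166.8 - 135.0) / 166.8 * 100 = 19.06%

19.06


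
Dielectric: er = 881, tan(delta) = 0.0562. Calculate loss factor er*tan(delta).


Loss = 881 * 0.0562 = 49.512

49.512


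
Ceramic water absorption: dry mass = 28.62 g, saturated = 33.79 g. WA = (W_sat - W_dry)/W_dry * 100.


WA = (33.79 - 28.62) / 28.62 * 100 = 18.06%

18.06


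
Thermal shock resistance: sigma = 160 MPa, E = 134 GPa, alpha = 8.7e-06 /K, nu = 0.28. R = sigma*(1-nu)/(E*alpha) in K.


R = 160*(1-0.28)/(134*1000*8.7e-06) = 99 K

99


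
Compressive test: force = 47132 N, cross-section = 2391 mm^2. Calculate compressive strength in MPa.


CS = 47132 / 2391 = 19.7 MPa

19.7


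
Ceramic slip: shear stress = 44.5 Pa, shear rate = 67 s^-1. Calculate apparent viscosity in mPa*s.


eta = tau/gamma * 1000 = 44.5/67 * 1000 = 664.2 mPa*s

664.2


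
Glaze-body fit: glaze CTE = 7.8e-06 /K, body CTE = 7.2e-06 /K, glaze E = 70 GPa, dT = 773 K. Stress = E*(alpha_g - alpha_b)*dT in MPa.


Stress = 70*1000*(7.8e-06 - 7.2e-06)*773 = 32.5 MPa

32.5


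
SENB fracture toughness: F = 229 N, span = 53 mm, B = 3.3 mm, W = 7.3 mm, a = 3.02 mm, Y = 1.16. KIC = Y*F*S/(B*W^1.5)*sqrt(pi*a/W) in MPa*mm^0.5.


KIC = 1.16*229*53/(3.3*7.3^1.5)*sqrt(pi*3.02/7.3) = 246.6

246.6


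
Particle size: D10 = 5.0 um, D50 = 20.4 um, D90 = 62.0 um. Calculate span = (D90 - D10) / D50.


Span = (62.0 - 5.0) / 20.4 = 57.0 / 20.4 = 2.794

2.794


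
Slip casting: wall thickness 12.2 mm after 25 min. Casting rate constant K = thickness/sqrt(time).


K = 12.2 / sqrt(25) = 12.2 / 5.0 = 2.44 mm/min^0.5

2.44


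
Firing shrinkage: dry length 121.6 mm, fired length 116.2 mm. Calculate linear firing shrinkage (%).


FS = (121.6 - 116.2) / 121.6 * 100 = 4.44%

4.44


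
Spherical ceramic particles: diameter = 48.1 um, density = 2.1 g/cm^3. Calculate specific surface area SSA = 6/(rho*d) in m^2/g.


SSA = 6 / (2.1 * 48.1) = 0.059 m^2/g

0.059


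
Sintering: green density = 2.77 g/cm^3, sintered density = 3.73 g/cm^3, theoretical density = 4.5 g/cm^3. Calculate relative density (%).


Relative = 3.73 / 4.5 * 100 = 82.9%

82.9


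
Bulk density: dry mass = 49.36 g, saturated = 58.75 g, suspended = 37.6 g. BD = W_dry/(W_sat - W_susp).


BD = 49.36 / (58.75 - 37.6) = 49.36 / 21.15 = 2.334 g/cm^3

2.334


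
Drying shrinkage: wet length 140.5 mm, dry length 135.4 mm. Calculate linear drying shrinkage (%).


DS = (140.5 - 135.4) / 140.5 * 100 = 3.63%

3.63


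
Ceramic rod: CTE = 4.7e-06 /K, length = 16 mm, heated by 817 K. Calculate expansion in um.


dL = 4.7e-06 * 16 * 817 * 1000 = 61.438 um

61.438


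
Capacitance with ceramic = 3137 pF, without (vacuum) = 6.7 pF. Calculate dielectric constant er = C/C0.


er = 3137 / 6.7 = 468.21

468.21


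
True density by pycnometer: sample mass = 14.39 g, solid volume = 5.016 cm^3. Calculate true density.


TD = 14.39 / 5.016 = 2.869 g/cm^3

2.869


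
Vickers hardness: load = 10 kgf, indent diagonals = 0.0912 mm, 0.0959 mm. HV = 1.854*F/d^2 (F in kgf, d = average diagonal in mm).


d_avg = (0.0912+0.0959)/2 = 0.09355 mm
HV = 1.854*10/0.09355^2 = 2118

2118


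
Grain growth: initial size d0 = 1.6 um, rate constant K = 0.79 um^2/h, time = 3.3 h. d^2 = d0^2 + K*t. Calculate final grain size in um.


d^2 = 1.6^2 + 0.79*3.3 = 5.167
d = sqrt(5.167) = 2.27 um

2.27


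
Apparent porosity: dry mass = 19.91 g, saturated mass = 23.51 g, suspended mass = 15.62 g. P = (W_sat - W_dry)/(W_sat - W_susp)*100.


P = (23.51 - 19.91) / (23.51 - 15.62) * 100 = 3.6 / 7.89 * 100 = 45.6%

45.6


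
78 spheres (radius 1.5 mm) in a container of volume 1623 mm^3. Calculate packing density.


V_sphere = 4/3*pi*1.5^3 = 14.1372 mm^3
Total V = 78*14.1372 = 1102.7016 mm^3
PD = 1102.7016 / 1623 = 0.679

0.679


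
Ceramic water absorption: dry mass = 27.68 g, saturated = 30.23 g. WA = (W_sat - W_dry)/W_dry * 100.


WA = (30.23 - 27.68) / 27.68 * 100 = 9.21%

9.21


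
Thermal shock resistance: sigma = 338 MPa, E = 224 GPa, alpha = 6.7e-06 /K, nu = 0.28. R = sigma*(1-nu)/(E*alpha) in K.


R = 338*(1-0.28)/(224*1000*6.7e-06) = 162 K

162


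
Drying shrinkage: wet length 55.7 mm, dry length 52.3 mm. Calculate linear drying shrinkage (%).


DS = (55.7 - 52.3) / 55.7 * 100 = 6.1%

6.1


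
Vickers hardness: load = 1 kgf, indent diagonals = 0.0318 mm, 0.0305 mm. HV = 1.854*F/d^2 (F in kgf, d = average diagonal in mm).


d_avg = (0.0318+0.0305)/2 = 0.03115 mm
HV = 1.854*1/0.03115^2 = 1911

1911


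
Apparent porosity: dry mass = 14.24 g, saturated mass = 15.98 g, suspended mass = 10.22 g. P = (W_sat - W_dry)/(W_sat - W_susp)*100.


P = (15.98 - 14.24) / (15.98 - 10.22) * 100 = 1.74 / 5.76 * 100 = 30.2%

30.2


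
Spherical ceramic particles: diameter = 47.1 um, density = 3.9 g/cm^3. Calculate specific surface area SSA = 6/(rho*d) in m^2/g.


SSA = 6 / (3.9 * 47.1) = 0.033 m^2/g

0.033


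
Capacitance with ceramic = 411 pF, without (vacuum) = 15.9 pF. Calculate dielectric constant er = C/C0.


er = 411 / 15.9 = 25.85

25.85


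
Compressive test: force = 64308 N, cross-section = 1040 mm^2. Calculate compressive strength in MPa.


CS = 64308 / 1040 = 61.8 MPa

61.8


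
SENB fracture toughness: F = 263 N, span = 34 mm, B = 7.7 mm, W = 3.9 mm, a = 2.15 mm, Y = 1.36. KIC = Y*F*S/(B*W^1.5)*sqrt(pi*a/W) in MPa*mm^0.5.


KIC = 1.36*263*34/(7.7*3.9^1.5)*sqrt(pi*2.15/3.9) = 269.87

269.87


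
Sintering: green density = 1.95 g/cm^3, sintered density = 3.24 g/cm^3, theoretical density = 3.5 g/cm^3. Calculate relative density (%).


Relative = 3.24 / 3.5 * 100 = 92.6%

92.6


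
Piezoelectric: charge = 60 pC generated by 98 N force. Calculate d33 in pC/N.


d33 = 60 / 98 = 0.6 pC/N

0.6


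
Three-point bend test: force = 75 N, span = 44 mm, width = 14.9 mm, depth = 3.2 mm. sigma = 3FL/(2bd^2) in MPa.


sigma = 3*75*44/(2*14.9*3.2^2) = 32.4 MPa

32.4


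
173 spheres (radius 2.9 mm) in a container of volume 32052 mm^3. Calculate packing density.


V_sphere = 4/3*pi*2.9^3 = 102.1604 mm^3
Total V = 173*102.1604 = 17673.7492 mm^3
PD = 17673.7492 / 32052 = 0.551

0.551


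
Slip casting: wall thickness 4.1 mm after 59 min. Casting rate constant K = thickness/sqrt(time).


K = 4.1 / sqrt(59) = 4.1 / 7.6811 = 0.534 mm/min^0.5

0.534


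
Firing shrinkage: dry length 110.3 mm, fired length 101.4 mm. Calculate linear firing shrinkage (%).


FS = (110.3 - 101.4) / 110.3 * 100 = 8.07%

8.07


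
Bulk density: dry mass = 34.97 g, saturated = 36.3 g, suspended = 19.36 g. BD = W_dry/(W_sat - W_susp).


BD = 34.97 / (36.3 - 19.36) = 34.97 / 16.94 = 2.064 g/cm^3

2.064


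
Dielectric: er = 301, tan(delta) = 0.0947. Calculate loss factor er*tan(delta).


Loss = 301 * 0.0947 = 28.505

28.505


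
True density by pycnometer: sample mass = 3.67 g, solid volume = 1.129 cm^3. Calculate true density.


TD = 3.67 / 1.129 = 3.251 g/cm^3

3.251


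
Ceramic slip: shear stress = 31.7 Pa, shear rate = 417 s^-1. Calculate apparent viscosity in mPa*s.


eta = tau/gamma * 1000 = 31.7/417 * 1000 = 76.0 mPa*s

76.0


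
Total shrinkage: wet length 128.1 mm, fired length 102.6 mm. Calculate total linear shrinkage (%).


TS = (128.1 - 102.6) / 128.1 * 100 = 19.91%

19.91


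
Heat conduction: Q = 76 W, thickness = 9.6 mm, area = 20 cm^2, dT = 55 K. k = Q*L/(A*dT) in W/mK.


k = 76*9.6/1000/(20/10000*55) = 6.63 W/mK

6.63


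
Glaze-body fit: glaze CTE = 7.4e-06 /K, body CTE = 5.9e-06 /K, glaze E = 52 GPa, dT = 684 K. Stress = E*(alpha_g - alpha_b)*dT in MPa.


Stress = 52*1000*(7.4e-06 - 5.9e-06)*684 = 53.4 MPa

53.4


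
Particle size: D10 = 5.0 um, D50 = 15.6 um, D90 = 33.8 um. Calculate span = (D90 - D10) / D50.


Span = (33.8 - 5.0) / 15.6 = 28.8 / 15.6 = 1.846

1.846


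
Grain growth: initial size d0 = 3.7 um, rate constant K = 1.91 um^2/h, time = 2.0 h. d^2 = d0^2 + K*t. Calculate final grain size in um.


d^2 = 3.7^2 + 1.91*2.0 = 17.51
d = sqrt(17.51) = 4.18 um

4.18


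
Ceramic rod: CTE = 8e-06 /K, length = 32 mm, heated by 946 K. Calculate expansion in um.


dL = 8e-06 * 32 * 946 * 1000 = 242.176 um

242.176


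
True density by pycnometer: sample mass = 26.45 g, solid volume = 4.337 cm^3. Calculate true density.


TD = 26.45 / 4.337 = 6.099 g/cm^3

6.099


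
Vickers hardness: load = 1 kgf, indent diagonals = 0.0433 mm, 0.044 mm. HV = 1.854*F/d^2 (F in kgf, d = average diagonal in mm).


d_avg = (0.0433+0.044)/2 = 0.04365 mm
HV = 1.854*1/0.04365^2 = 973

973


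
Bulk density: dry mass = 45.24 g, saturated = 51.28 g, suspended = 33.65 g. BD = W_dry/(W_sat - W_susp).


BD = 45.24 / (51.28 - 33.65) = 45.24 / 17.63 = 2.566 g/cm^3

2.566


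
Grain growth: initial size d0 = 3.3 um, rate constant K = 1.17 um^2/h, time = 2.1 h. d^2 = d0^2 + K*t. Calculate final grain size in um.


d^2 = 3.3^2 + 1.17*2.1 = 13.347
d = sqrt(13.347) = 3.65 um

3.65


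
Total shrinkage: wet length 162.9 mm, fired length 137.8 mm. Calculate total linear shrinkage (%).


TS = (162.9 - 137.8) / 162.9 * 100 = 15.41%

15.41


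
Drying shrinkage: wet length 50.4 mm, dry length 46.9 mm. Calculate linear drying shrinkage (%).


DS = (50.4 - 46.9) / 50.4 * 100 = 6.94%

6.94


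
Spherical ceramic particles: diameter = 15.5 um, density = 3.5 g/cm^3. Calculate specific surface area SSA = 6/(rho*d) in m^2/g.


SSA = 6 / (3.5 * 15.5) = 0.111 m^2/g

0.111


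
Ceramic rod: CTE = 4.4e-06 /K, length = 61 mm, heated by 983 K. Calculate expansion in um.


dL = 4.4e-06 * 61 * 983 * 1000 = 263.837 um

263.837


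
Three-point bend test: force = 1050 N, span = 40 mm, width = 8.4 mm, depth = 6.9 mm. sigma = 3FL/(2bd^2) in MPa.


sigma = 3*1050*40/(2*8.4*6.9^2) = 157.5 MPa

157.5


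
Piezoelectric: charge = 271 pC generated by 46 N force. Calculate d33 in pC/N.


d33 = 271 / 46 = 5.9 pC/N

5.9


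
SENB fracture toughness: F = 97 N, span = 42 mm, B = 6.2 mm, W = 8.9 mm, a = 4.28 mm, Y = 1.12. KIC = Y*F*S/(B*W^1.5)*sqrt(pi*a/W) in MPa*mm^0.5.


KIC = 1.12*97*42/(6.2*8.9^1.5)*sqrt(pi*4.28/8.9) = 34.07

34.07


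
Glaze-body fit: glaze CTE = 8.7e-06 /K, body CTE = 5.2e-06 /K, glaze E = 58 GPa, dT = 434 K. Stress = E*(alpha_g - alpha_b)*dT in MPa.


Stress = 58*1000*(8.7e-06 - 5.2e-06)*434 = 88.1 MPa

88.1


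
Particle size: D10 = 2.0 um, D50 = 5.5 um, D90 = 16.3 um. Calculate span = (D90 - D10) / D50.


Span = (16.3 - 2.0) / 5.5 = 14.3 / 5.5 = 2.6

2.6


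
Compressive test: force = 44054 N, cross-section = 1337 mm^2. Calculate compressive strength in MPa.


CS = 44054 / 1337 = 32.9 MPa

32.9


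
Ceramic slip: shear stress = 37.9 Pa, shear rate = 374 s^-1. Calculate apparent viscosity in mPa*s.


eta = tau/gamma * 1000 = 37.9/374 * 1000 = 101.3 mPa*s

101.3


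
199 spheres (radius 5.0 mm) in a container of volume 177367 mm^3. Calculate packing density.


V_sphere = 4/3*pi*5.0^3 = 523.5988 mm^3
Total V = 199*523.5988 = 104196.1612 mm^3
PD = 104196.1612 / 177367 = 0.587

0.587


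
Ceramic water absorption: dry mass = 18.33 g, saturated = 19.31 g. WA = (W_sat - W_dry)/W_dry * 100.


WA = (19.31 - 18.33) / 18.33 * 100 = 5.35%

5.35


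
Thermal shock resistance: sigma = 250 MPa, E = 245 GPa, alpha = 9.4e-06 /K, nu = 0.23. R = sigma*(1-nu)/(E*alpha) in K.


R = 250*(1-0.23)/(245*1000*9.4e-06) = 84 K

84


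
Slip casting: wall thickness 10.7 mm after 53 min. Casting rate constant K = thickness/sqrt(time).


K = 10.7 / sqrt(53) = 10.7 / 7.2801 = 1.47 mm/min^0.5

1.47


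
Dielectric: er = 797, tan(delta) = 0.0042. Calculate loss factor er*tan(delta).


Loss = 797 * 0.0042 = 3.347

3.347


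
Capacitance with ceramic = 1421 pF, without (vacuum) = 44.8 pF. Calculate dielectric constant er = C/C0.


er = 1421 / 44.8 = 31.72

31.72


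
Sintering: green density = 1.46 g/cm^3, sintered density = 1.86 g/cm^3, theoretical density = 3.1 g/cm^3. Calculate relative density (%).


Relative = 1.86 / 3.1 * 100 = 60.0%

60.0


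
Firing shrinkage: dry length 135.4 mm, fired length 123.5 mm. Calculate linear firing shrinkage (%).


FS = (135.4 - 123.5) / 135.4 * 100 = 8.79%

8.79


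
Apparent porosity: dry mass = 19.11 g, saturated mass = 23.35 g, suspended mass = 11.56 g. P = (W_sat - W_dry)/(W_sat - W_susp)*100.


P = (23.35 - 19.11) / (23.35 - 11.56) * 100 = 4.24 / 11.79 * 100 = 36.0%

36.0


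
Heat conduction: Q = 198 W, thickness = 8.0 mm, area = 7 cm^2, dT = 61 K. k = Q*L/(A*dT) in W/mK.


k = 198*8.0/1000/(7/10000*61) = 37.1 W/mK

37.1


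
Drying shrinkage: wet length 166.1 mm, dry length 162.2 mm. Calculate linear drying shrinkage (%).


DS = (166.1 - 162.2) / 166.1 * 100 = 2.35%

2.35


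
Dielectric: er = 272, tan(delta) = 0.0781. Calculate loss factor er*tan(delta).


Loss = 272 * 0.0781 = 21.243

21.243


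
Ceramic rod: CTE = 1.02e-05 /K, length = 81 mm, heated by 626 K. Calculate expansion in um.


dL = 1.02e-05 * 81 * 626 * 1000 = 517.201 um

517.201


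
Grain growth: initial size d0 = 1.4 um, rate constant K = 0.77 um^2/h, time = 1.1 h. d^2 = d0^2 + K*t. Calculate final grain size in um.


d^2 = 1.4^2 + 0.77*1.1 = 2.807
d = sqrt(2.807) = 1.68 um

1.68


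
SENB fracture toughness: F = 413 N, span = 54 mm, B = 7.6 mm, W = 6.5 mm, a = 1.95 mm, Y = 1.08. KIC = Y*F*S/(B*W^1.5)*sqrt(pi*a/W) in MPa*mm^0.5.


KIC = 1.08*413*54/(7.6*6.5^1.5)*sqrt(pi*1.95/6.5) = 185.66

185.66


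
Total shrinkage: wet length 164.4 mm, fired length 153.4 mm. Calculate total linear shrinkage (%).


TS = (164.4 - 153.4) / 164.4 * 100 = 6.69%

6.69


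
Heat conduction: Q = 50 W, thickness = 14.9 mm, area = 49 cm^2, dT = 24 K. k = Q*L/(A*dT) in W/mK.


k = 50*14.9/1000/(49/10000*24) = 6.34 W/mK

6.34


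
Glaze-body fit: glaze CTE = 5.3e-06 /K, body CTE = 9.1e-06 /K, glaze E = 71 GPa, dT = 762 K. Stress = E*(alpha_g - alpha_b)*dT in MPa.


Stress = 71*1000*(5.3e-06 - 9.1e-06)*762 = -205.6 MPa

-205.6


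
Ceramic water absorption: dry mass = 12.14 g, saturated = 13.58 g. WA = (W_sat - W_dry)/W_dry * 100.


WA = (13.58 - 12.14) / 12.14 * 100 = 11.86%

11.86


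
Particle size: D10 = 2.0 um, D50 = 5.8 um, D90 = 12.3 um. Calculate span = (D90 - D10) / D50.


Span = (12.3 - 2.0) / 5.8 = 10.3 / 5.8 = 1.776

1.776


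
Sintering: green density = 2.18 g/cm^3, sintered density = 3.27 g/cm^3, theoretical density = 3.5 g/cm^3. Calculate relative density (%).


Relative = 3.27 / 3.5 * 100 = 93.4%

93.4


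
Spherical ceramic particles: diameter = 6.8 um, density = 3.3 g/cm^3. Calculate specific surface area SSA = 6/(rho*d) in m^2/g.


SSA = 6 / (3.3 * 6.8) = 0.267 m^2/g

0.267


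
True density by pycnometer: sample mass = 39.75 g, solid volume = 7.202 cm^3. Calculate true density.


TD = 39.75 / 7.202 = 5.519 g/cm^3

5.519


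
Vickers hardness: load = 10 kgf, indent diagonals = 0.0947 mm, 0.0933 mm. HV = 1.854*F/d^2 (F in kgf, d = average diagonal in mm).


d_avg = (0.0947+0.0933)/2 = 0.094 mm
HV = 1.854*10/0.094^2 = 2098

2098


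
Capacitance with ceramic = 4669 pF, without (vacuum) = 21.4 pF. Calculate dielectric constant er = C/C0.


er = 4669 / 21.4 = 218.18

218.18


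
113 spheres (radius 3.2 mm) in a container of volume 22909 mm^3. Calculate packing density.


V_sphere = 4/3*pi*3.2^3 = 137.2583 mm^3
Total V = 113*137.2583 = 15510.1879 mm^3
PD = 15510.1879 / 22909 = 0.677

0.677


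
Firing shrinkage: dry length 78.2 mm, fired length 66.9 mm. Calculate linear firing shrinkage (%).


FS = (78.2 - 66.9) / 78.2 * 100 = 14.45%

14.45


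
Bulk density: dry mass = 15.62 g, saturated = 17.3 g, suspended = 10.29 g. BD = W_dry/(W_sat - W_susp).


BD = 15.62 / (17.3 - 10.29) = 15.62 / 7.01 = 2.228 g/cm^3

2.228
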